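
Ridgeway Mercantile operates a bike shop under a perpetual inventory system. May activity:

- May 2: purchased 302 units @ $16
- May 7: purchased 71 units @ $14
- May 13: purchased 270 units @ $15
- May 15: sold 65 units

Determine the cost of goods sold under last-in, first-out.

COGS = $975

May 15, 65 sold [LIFO — newest first]: 65 @ $15 = $975
Ending inventory: 302 @ $16 + 71 @ $14 + 205 @ $15 = $8,901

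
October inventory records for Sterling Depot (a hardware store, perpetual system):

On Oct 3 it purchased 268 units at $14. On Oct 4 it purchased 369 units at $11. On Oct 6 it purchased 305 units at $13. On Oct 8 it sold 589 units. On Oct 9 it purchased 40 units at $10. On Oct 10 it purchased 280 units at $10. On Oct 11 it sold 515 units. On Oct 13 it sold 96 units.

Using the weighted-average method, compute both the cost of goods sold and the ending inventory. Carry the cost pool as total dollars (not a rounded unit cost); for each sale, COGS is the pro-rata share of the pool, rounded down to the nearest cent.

COGS = $14,274.66; ending inventory = $701.34

After Oct 3: 268 on hand, pool $3,752.00 (≈ $14.0000 each)
After Oct 4: 637 on hand, pool $7,811.00 (≈ $12.2622 each)
After Oct 6: 942 on hand, pool $11,776.00 (≈ $12.5011 each)
Oct 8, sell 589: 589/942 × $11,776.00 → $7,363.12
After Oct 9: 393 on hand, pool $4,812.88 (≈ $12.2465 each)
After Oct 10: 673 on hand, pool $7,612.88 (≈ $11.3119 each)
Oct 11, sell 515: 515/673 × $7,612.88 → $5,825.60
Oct 13, sell 96: 96/158 × $1,787.28 → $1,085.94
Total COGS = $7,363.12 + $5,825.60 + $1,085.94 = $14,274.66
Ending inventory (cost pool remaining) = $701.34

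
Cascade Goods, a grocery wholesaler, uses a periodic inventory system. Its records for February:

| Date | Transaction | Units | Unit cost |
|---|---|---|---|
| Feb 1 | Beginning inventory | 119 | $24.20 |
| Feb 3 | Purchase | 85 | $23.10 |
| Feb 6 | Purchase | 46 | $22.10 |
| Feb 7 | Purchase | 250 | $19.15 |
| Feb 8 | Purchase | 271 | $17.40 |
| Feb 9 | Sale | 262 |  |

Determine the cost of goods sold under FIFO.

COGS = $6,089.70

Feb 9, 262 sold [FIFO — oldest first]: 119 @ $24.20 + 85 @ $23.10 + 46 @ $22.10 + 12 @ $19.15 = $6,089.70
Ending inventory: 238 @ $19.15 + 271 @ $17.40 = $9,273.10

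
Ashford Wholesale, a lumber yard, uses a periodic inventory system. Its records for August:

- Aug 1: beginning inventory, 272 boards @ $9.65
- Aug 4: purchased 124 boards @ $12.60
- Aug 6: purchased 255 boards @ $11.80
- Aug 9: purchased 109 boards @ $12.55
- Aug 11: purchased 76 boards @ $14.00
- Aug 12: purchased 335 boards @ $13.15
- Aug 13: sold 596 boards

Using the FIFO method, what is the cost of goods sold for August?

COGS = $6,547.20

Aug 13, 596 sold [FIFO — oldest first]: 272 @ $9.65 + 124 @ $12.60 + 200 @ $11.80 = $6,547.20
Ending inventory: 55 @ $11.80 + 109 @ $12.55 + 76 @ $14.00 + 335 @ $13.15 = $7,486.20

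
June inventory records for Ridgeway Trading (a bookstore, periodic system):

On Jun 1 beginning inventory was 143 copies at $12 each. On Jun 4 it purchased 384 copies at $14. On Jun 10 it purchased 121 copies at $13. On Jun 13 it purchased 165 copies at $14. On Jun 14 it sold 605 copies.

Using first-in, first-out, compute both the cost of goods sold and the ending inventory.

COGS = $8,106; ending inventory = $2,869

Jun 14, 605 sold [FIFO — oldest first]: 143 @ $12 + 384 @ $14 + 78 @ $13 = $8,106
Ending inventory: 43 @ $13 + 165 @ $14 = $2,869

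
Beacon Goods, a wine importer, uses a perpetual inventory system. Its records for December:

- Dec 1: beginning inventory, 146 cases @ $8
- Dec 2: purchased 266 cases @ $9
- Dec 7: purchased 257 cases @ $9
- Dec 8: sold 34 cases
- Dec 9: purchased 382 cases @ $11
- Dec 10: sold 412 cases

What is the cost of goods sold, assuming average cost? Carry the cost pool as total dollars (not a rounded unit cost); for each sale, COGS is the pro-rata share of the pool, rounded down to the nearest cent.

After Dec 1: 146 on hand, pool $1,168.00 (≈ $8.0000 each)
After Dec 2: 412 on hand, pool $3,562.00 (≈ $8.6456 each)
After Dec 7: 669 on hand, pool $5,875.00 (≈ $8.7818 each)
Dec 8, sell 34: 34/669 × $5,875.00 → $298.57
After Dec 9: 1017 on hand, pool $9,778.43 (≈ $9.6150 each)
Dec 10, sell 412: 412/1017 × $9,778.43 → $3,961.36
Total COGS = $298.57 + $3,961.36 = $4,259.93
Ending inventory (cost pool remaining) = $5,817.07

COGS = $4,259.93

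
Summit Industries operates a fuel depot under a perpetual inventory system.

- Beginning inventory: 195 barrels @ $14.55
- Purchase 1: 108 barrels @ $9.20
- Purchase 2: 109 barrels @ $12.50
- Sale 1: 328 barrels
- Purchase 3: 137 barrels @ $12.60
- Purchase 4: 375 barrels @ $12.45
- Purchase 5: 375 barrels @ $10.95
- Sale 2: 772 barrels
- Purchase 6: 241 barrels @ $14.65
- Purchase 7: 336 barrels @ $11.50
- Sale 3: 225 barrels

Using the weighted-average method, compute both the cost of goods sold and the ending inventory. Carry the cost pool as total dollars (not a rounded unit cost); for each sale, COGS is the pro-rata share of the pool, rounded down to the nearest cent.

COGS = $16,156.39; ending inventory = $6,932.81

After Beginning: 195 on hand, pool $2,837.25 (≈ $14.5500 each)
After Purchase 1: 303 on hand, pool $3,830.85 (≈ $12.6431 each)
After Purchase 2: 412 on hand, pool $5,193.35 (≈ $12.6052 each)
Sale 1, sell 328: 328/412 × $5,193.35 → $4,134.51
After Purchase 3: 221 on hand, pool $2,785.04 (≈ $12.6020 each)
After Purchase 4: 596 on hand, pool $7,453.79 (≈ $12.5064 each)
After Purchase 5: 971 on hand, pool $11,560.04 (≈ $11.9053 each)
Sale 2, sell 772: 772/971 × $11,560.04 → $9,190.88
After Purchase 6: 440 on hand, pool $5,899.81 (≈ $13.4087 each)
After Purchase 7: 776 on hand, pool $9,763.81 (≈ $12.5822 each)
Sale 3, sell 225: 225/776 × $9,763.81 → $2,831.00
Total COGS = $4,134.51 + $9,190.88 + $2,831.00 = $16,156.39
Ending inventory (cost pool remaining) = $6,932.81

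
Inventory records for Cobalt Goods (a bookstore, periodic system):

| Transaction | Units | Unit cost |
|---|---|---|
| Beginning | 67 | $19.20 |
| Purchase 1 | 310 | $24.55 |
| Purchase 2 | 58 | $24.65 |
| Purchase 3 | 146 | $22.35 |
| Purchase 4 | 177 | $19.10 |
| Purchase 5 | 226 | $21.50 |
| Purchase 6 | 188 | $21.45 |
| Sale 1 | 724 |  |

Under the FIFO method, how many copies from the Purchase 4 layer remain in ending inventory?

34

Sale 1 (724) [FIFO — oldest first]: 67 @ $19.20 + 310 @ $24.55 + 58 @ $24.65 + 146 @ $22.35 + 143 @ $19.10 = $16,321.00
Ending inventory: 34 @ $19.10 + 226 @ $21.50 + 188 @ $21.45 = $9,541.00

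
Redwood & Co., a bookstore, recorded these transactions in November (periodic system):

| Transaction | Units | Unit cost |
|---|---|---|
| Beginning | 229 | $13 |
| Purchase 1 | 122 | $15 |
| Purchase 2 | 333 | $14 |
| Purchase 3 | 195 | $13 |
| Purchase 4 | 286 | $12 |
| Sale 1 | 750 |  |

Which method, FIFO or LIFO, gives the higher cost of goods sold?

FIFO

FIFO COGS: 229 @ $13 + 122 @ $15 + 333 @ $14 + 66 @ $13 = $10,327
LIFO COGS: 286 @ $12 + 195 @ $13 + 269 @ $14 = $9,733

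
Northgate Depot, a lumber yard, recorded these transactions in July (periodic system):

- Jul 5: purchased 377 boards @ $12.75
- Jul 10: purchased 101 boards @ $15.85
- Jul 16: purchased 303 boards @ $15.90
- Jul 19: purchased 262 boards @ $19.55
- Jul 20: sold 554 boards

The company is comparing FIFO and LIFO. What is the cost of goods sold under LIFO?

COGS = $9,764.90

FIFO COGS: 377 @ $12.75 + 101 @ $15.85 + 76 @ $15.90 = $7,616.00
LIFO COGS: 262 @ $19.55 + 292 @ $15.90 = $9,764.90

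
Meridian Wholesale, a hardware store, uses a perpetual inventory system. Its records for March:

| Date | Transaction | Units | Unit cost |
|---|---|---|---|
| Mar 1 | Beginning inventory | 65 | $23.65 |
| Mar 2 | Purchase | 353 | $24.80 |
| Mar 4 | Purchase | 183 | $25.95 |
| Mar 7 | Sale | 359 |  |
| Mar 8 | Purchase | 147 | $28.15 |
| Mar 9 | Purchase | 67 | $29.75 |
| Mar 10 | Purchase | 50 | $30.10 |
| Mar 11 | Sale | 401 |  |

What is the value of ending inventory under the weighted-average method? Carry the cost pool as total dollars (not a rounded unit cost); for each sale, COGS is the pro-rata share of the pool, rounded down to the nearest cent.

After Mar 1: 65 on hand, pool $1,537.25 (≈ $23.6500 each)
After Mar 2: 418 on hand, pool $10,291.65 (≈ $24.6212 each)
After Mar 4: 601 on hand, pool $15,040.50 (≈ $25.0258 each)
Mar 7, sell 359: 359/601 × $15,040.50 → $8,984.25
After Mar 8: 389 on hand, pool $10,194.30 (≈ $26.2064 each)
After Mar 9: 456 on hand, pool $12,187.55 (≈ $26.7271 each)
After Mar 10: 506 on hand, pool $13,692.55 (≈ $27.0604 each)
Mar 11, sell 401: 401/506 × $13,692.55 → $10,851.21
Total COGS = $8,984.25 + $10,851.21 = $19,835.46
Ending inventory (cost pool remaining) = $2,841.34

Ending inventory = $2,841.34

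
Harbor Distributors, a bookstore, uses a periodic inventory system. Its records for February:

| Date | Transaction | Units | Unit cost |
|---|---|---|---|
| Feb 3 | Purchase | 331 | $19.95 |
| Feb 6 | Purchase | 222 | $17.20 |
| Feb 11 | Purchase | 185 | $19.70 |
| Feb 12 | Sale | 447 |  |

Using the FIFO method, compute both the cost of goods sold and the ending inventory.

Feb 12, 447 sold [FIFO — oldest first]: 331 @ $19.95 + 116 @ $17.20 = $8,598.65
Ending inventory: 106 @ $17.20 + 185 @ $19.70 = $5,467.70

COGS = $8,598.65; ending inventory = $5,467.70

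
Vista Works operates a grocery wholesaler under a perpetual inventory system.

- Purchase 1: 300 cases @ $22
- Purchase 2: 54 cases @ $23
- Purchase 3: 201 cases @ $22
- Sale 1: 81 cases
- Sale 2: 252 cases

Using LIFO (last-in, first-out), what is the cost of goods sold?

COGS = $7,380

Sale 1 (81) [LIFO — newest first]: 81 @ $22 = $1,782
Sale 2 (252) [LIFO — newest first]: 120 @ $22 + 54 @ $23 + 78 @ $22 = $5,598
Total COGS = $1,782 + $5,598 = $7,380
Ending inventory: 222 @ $22 = $4,884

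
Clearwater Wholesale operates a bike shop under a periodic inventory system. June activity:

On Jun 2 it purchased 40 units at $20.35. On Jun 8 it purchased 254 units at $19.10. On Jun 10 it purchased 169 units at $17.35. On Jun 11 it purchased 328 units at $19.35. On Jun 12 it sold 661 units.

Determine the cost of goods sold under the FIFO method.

COGS = $12,428.85

Jun 12, 661 sold [FIFO — oldest first]: 40 @ $20.35 + 254 @ $19.10 + 169 @ $17.35 + 198 @ $19.35 = $12,428.85
Ending inventory: 130 @ $19.35 = $2,515.50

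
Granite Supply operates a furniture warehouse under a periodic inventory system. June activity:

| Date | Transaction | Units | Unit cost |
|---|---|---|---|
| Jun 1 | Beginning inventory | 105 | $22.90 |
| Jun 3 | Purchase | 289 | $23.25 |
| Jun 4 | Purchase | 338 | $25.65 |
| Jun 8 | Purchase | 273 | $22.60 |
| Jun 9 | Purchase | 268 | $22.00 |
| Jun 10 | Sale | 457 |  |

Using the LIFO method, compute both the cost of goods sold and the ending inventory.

Jun 10, 457 sold [LIFO — newest first]: 268 @ $22.00 + 189 @ $22.60 = $10,167.40
Ending inventory: 105 @ $22.90 + 289 @ $23.25 + 338 @ $25.65 + 84 @ $22.60 = $19,691.85

COGS = $10,167.40; ending inventory = $19,691.85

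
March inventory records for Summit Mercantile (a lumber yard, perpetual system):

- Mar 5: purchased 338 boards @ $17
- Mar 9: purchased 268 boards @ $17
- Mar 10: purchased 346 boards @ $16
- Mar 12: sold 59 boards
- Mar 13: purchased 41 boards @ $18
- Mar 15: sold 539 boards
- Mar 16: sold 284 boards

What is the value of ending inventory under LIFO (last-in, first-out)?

Ending inventory = $1,887

Mar 12, 59 sold [LIFO — newest first]: 59 @ $16 = $944
Mar 15, 539 sold [LIFO — newest first]: 41 @ $18 + 287 @ $16 + 211 @ $17 = $8,917
Mar 16, 284 sold [LIFO — newest first]: 57 @ $17 + 227 @ $17 = $4,828
Total COGS = $944 + $8,917 + $4,828 = $14,689
Ending inventory: 111 @ $17 = $1,887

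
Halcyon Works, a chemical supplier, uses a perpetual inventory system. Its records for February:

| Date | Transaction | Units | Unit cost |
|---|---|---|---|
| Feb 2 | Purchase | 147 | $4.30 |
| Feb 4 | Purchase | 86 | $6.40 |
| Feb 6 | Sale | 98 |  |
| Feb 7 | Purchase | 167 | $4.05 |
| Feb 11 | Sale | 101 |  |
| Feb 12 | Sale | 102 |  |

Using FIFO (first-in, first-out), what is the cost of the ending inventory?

Feb 6, 98 sold [FIFO — oldest first]: 98 @ $4.30 = $421.40
Feb 11, 101 sold [FIFO — oldest first]: 49 @ $4.30 + 52 @ $6.40 = $543.50
Feb 12, 102 sold [FIFO — oldest first]: 34 @ $6.40 + 68 @ $4.05 = $493.00
Total COGS = $421.40 + $543.50 + $493.00 = $1,457.90
Ending inventory: 99 @ $4.05 = $400.95
Check: goods available $1,858.85 = COGS $1,457.90 + ending $400.95

Ending inventory = $400.95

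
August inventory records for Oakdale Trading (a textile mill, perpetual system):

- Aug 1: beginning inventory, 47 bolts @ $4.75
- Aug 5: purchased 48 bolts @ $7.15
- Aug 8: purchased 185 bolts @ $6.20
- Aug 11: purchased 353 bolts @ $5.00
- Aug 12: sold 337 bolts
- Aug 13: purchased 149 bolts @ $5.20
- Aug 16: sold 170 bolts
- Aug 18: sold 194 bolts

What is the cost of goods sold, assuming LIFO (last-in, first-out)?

COGS = $3,786.90

Aug 12, 337 sold [LIFO — newest first]: 337 @ $5.00 = $1,685.00
Aug 16, 170 sold [LIFO — newest first]: 149 @ $5.20 + 16 @ $5.00 + 5 @ $6.20 = $885.80
Aug 18, 194 sold [LIFO — newest first]: 180 @ $6.20 + 14 @ $7.15 = $1,216.10
Total COGS = $1,685.00 + $885.80 + $1,216.10 = $3,786.90
Ending inventory: 47 @ $4.75 + 34 @ $7.15 = $466.35
Check: goods available $4,253.25 = COGS $3,786.90 + ending $466.35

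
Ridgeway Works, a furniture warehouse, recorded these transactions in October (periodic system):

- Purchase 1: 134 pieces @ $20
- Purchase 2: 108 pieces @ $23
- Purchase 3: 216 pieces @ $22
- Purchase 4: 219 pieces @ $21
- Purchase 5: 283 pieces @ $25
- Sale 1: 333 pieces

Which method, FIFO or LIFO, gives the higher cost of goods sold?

LIFO

FIFO COGS: 134 @ $20 + 108 @ $23 + 91 @ $22 = $7,166
LIFO COGS: 283 @ $25 + 50 @ $21 = $8,125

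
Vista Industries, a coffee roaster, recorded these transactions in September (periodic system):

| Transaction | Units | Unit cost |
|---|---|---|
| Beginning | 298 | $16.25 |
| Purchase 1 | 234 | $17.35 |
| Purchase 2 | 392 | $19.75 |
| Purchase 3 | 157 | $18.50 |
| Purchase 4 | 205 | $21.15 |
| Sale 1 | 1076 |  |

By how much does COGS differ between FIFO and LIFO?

$1,015.75

FIFO COGS: 298 @ $16.25 + 234 @ $17.35 + 392 @ $19.75 + 152 @ $18.50 = $19,456.40
LIFO COGS: 205 @ $21.15 + 157 @ $18.50 + 392 @ $19.75 + 234 @ $17.35 + 88 @ $16.25 = $20,472.15
Difference = |$19,456.40 − $20,472.15| = $1,015.75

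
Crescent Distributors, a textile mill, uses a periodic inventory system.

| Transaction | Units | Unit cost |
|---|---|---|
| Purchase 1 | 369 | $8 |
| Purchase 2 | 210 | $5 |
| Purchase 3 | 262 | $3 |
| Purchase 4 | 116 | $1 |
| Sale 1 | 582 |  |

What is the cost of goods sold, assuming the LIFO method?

COGS = $1,922

Sale 1 (582) [LIFO — newest first]: 116 @ $1 + 262 @ $3 + 204 @ $5 = $1,922
Ending inventory: 369 @ $8 + 6 @ $5 = $2,982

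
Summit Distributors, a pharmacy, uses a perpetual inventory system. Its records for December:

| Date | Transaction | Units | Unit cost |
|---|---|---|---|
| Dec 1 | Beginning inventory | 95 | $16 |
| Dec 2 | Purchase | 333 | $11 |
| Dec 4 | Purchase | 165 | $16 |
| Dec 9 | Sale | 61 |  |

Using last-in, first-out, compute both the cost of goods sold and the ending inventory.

COGS = $976; ending inventory = $6,847

Dec 9, 61 sold [LIFO — newest first]: 61 @ $16 = $976
Ending inventory: 95 @ $16 + 333 @ $11 + 104 @ $16 = $6,847
Check: goods available $7,823 = COGS $976 + ending $6,847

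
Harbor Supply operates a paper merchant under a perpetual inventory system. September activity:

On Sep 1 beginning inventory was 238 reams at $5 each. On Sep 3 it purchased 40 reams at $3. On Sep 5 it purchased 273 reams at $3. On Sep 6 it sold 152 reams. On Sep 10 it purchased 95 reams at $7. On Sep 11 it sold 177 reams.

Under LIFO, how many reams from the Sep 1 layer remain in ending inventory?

238

Sep 6, 152 sold [LIFO — newest first]: 152 @ $3 = $456
Sep 11, 177 sold [LIFO — newest first]: 95 @ $7 + 82 @ $3 = $911
Total COGS = $456 + $911 = $1,367
Ending inventory: 238 @ $5 + 40 @ $3 + 39 @ $3 = $1,427
Check: goods available $2,794 = COGS $1,367 + ending $1,427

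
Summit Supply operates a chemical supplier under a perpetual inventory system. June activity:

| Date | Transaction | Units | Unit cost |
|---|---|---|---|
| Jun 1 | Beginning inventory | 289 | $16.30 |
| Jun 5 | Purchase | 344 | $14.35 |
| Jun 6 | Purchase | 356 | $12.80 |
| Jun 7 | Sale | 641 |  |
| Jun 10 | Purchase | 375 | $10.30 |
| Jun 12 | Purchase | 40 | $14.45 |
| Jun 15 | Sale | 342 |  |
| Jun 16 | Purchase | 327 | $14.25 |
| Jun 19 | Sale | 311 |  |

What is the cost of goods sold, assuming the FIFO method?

Jun 7, 641 sold [FIFO — oldest first]: 289 @ $16.30 + 344 @ $14.35 + 8 @ $12.80 = $9,749.50
Jun 15, 342 sold [FIFO — oldest first]: 342 @ $12.80 = $4,377.60
Jun 19, 311 sold [FIFO — oldest first]: 6 @ $12.80 + 305 @ $10.30 = $3,218.30
Total COGS = $9,749.50 + $4,377.60 + $3,218.30 = $17,345.40
Ending inventory: 70 @ $10.30 + 40 @ $14.45 + 327 @ $14.25 = $5,958.75

COGS = $17,345.40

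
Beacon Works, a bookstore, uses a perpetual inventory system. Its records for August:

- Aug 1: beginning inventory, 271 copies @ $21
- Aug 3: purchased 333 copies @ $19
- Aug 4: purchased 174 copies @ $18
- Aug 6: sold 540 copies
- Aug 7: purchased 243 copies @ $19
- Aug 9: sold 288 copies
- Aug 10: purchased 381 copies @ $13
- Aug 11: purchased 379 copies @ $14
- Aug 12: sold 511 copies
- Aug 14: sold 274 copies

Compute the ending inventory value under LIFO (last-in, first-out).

Ending inventory = $3,528

Aug 6, 540 sold [LIFO — newest first]: 174 @ $18 + 333 @ $19 + 33 @ $21 = $10,152
Aug 9, 288 sold [LIFO — newest first]: 243 @ $19 + 45 @ $21 = $5,562
Aug 12, 511 sold [LIFO — newest first]: 379 @ $14 + 132 @ $13 = $7,022
Aug 14, 274 sold [LIFO — newest first]: 249 @ $13 + 25 @ $21 = $3,762
Total COGS = $10,152 + $5,562 + $7,022 + $3,762 = $26,498
Ending inventory: 168 @ $21 = $3,528
Check: goods available $30,026 = COGS $26,498 + ending $3,528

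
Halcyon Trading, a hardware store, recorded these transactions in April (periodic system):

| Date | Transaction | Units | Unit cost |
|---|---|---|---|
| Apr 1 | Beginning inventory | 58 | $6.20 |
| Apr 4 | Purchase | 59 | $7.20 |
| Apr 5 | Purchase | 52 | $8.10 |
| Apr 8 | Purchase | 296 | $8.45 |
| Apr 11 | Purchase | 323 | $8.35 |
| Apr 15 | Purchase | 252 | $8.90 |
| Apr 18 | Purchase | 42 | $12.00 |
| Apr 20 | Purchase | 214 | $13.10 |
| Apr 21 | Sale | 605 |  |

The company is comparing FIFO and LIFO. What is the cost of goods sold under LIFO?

FIFO COGS: 58 @ $6.20 + 59 @ $7.20 + 52 @ $8.10 + 296 @ $8.45 + 140 @ $8.35 = $4,875.80
LIFO COGS: 214 @ $13.10 + 42 @ $12.00 + 252 @ $8.90 + 97 @ $8.35 = $6,360.15

COGS = $6,360.15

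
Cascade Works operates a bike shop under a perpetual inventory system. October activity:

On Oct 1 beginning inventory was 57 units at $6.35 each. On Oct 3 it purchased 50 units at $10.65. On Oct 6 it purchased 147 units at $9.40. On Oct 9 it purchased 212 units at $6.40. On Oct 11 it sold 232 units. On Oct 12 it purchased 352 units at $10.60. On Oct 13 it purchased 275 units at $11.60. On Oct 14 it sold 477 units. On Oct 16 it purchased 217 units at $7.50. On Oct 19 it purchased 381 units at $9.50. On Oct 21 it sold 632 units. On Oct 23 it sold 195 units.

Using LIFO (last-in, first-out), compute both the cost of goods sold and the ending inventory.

Oct 11, 232 sold [LIFO — newest first]: 212 @ $6.40 + 20 @ $9.40 = $1,544.80
Oct 14, 477 sold [LIFO — newest first]: 275 @ $11.60 + 202 @ $10.60 = $5,331.20
Oct 21, 632 sold [LIFO — newest first]: 381 @ $9.50 + 217 @ $7.50 + 34 @ $10.60 = $5,607.40
Oct 23, 195 sold [LIFO — newest first]: 116 @ $10.60 + 79 @ $9.40 = $1,972.20
Total COGS = $1,544.80 + $5,331.20 + $5,607.40 + $1,972.20 = $14,455.60
Ending inventory: 57 @ $6.35 + 50 @ $10.65 + 48 @ $9.40 = $1,345.65

COGS = $14,455.60; ending inventory = $1,345.65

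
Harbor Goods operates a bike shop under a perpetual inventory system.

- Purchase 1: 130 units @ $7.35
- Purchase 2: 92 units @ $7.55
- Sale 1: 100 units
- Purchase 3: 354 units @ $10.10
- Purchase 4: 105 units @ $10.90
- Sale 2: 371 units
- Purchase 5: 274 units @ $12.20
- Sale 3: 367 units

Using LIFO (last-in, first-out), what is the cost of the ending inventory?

Sale 1 (100) [LIFO — newest first]: 92 @ $7.55 + 8 @ $7.35 = $753.40
Sale 2 (371) [LIFO — newest first]: 105 @ $10.90 + 266 @ $10.10 = $3,831.10
Sale 3 (367) [LIFO — newest first]: 274 @ $12.20 + 88 @ $10.10 + 5 @ $7.35 = $4,268.35
Total COGS = $753.40 + $3,831.10 + $4,268.35 = $8,852.85
Ending inventory: 117 @ $7.35 = $859.95

Ending inventory = $859.95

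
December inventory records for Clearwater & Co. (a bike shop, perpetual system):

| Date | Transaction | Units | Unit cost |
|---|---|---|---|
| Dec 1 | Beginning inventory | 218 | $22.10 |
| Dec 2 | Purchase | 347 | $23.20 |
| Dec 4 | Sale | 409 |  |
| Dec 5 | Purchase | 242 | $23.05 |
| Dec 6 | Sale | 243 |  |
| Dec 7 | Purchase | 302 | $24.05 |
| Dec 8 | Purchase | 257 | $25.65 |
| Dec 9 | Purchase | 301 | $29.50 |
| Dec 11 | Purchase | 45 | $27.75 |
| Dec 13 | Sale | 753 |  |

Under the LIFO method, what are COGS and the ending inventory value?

COGS = $35,348.60; ending inventory = $7,081.10

Dec 4, 409 sold [LIFO — newest first]: 347 @ $23.20 + 62 @ $22.10 = $9,420.60
Dec 6, 243 sold [LIFO — newest first]: 242 @ $23.05 + 1 @ $22.10 = $5,600.20
Dec 13, 753 sold [LIFO — newest first]: 45 @ $27.75 + 301 @ $29.50 + 257 @ $25.65 + 150 @ $24.05 = $20,327.80
Total COGS = $9,420.60 + $5,600.20 + $20,327.80 = $35,348.60
Ending inventory: 155 @ $22.10 + 152 @ $24.05 = $7,081.10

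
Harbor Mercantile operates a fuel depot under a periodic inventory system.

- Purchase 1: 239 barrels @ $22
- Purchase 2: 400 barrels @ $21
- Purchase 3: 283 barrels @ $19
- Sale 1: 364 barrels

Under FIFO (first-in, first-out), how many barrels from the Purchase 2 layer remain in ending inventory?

275

Sale 1 (364) [FIFO — oldest first]: 239 @ $22 + 125 @ $21 = $7,883
Ending inventory: 275 @ $21 + 283 @ $19 = $11,152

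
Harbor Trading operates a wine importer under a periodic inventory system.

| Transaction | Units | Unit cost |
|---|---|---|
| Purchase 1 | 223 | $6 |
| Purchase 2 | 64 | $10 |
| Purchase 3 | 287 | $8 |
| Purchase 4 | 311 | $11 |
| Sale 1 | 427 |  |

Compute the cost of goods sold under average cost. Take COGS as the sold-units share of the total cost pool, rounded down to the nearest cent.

COGS = $3,712.72

Sale 1, sell 427: 427/885 × $7,695.00 → $3,712.72
Ending inventory (cost pool remaining) = $3,982.28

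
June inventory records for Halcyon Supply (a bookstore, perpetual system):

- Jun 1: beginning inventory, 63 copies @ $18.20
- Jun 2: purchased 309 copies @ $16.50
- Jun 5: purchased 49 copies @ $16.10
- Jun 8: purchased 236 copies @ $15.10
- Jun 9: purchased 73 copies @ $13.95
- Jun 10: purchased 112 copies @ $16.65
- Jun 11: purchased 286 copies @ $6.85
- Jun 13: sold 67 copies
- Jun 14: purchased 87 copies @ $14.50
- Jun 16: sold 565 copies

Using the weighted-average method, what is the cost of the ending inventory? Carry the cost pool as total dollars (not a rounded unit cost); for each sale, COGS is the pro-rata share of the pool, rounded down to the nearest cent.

After Jun 1: 63 on hand, pool $1,146.60 (≈ $18.2000 each)
After Jun 2: 372 on hand, pool $6,245.10 (≈ $16.7879 each)
After Jun 5: 421 on hand, pool $7,034.00 (≈ $16.7078 each)
After Jun 8: 657 on hand, pool $10,597.60 (≈ $16.1303 each)
After Jun 9: 730 on hand, pool $11,615.95 (≈ $15.9123 each)
After Jun 10: 842 on hand, pool $13,480.75 (≈ $16.0104 each)
After Jun 11: 1128 on hand, pool $15,439.85 (≈ $13.6878 each)
Jun 13, sell 67: 67/1128 × $15,439.85 → $917.08
After Jun 14: 1148 on hand, pool $15,784.27 (≈ $13.7494 each)
Jun 16, sell 565: 565/1148 × $15,784.27 → $7,768.39
Total COGS = $917.08 + $7,768.39 = $8,685.47
Ending inventory (cost pool remaining) = $8,015.88
Check: goods available $16,701.35 = COGS $8,685.47 + ending $8,015.88

Ending inventory = $8,015.88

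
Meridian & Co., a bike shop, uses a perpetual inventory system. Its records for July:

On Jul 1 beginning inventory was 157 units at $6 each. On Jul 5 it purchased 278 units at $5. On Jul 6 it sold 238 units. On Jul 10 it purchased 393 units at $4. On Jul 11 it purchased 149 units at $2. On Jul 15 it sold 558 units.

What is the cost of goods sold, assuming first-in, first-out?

COGS = $3,776

Jul 6, 238 sold [FIFO — oldest first]: 157 @ $6 + 81 @ $5 = $1,347
Jul 15, 558 sold [FIFO — oldest first]: 197 @ $5 + 361 @ $4 = $2,429
Total COGS = $1,347 + $2,429 = $3,776
Ending inventory: 32 @ $4 + 149 @ $2 = $426
Check: goods available $4,202 = COGS $3,776 + ending $426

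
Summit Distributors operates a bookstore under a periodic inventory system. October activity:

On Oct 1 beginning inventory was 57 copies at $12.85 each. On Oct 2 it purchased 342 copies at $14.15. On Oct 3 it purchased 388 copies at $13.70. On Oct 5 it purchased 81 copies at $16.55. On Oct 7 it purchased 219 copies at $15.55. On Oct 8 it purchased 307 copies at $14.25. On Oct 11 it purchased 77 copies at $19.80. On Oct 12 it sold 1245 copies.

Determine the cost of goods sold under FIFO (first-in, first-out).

Oct 12, 1245 sold [FIFO — oldest first]: 57 @ $12.85 + 342 @ $14.15 + 388 @ $13.70 + 81 @ $16.55 + 219 @ $15.55 + 158 @ $14.25 = $17,884.85
Ending inventory: 149 @ $14.25 + 77 @ $19.80 = $3,647.85

COGS = $17,884.85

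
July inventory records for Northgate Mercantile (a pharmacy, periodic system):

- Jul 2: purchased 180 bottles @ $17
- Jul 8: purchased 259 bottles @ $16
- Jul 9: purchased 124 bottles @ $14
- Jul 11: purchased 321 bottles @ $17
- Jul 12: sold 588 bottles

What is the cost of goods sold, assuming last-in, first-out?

COGS = $9,481

Jul 12, 588 sold [LIFO — newest first]: 321 @ $17 + 124 @ $14 + 143 @ $16 = $9,481
Ending inventory: 180 @ $17 + 116 @ $16 = $4,916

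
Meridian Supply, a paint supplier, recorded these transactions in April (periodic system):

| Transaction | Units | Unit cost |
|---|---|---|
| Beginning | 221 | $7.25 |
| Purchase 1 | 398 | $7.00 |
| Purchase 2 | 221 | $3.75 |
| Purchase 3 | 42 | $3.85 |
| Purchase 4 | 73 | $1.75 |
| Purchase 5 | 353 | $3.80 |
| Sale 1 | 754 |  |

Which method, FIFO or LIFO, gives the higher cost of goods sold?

FIFO COGS: 221 @ $7.25 + 398 @ $7.00 + 135 @ $3.75 = $4,894.50
LIFO COGS: 353 @ $3.80 + 73 @ $1.75 + 42 @ $3.85 + 221 @ $3.75 + 65 @ $7.00 = $2,914.60

FIFO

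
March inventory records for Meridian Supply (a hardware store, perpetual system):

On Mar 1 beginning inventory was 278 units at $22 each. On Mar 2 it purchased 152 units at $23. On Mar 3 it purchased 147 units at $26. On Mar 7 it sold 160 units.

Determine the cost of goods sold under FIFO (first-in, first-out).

Mar 7, 160 sold [FIFO — oldest first]: 160 @ $22 = $3,520
Ending inventory: 118 @ $22 + 152 @ $23 + 147 @ $26 = $9,914

COGS = $3,520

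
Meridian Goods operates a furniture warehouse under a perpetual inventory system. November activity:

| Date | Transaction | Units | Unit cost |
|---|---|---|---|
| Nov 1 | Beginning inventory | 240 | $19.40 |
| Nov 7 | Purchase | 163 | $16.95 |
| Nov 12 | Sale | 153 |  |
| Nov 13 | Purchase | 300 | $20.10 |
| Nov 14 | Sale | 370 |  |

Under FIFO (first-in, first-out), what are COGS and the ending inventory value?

COGS = $9,830.85; ending inventory = $3,618.00

Nov 12, 153 sold [FIFO — oldest first]: 153 @ $19.40 = $2,968.20
Nov 14, 370 sold [FIFO — oldest first]: 87 @ $19.40 + 163 @ $16.95 + 120 @ $20.10 = $6,862.65
Total COGS = $2,968.20 + $6,862.65 = $9,830.85
Ending inventory: 180 @ $20.10 = $3,618.00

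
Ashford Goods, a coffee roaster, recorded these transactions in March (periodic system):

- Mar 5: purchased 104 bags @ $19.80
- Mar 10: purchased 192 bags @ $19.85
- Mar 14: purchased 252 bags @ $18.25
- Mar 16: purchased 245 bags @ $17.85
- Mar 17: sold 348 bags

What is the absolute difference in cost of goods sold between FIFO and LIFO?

FIFO COGS: 104 @ $19.80 + 192 @ $19.85 + 52 @ $18.25 = $6,819.40
LIFO COGS: 245 @ $17.85 + 103 @ $18.25 = $6,253.00
Difference = |$6,819.40 − $6,253.00| = $566.40

$566.40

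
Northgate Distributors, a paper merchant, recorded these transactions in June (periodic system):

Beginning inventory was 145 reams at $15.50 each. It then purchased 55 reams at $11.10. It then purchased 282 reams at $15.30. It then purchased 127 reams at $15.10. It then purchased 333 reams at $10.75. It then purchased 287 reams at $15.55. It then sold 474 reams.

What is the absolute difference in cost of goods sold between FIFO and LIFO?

$577.10

FIFO COGS: 145 @ $15.50 + 55 @ $11.10 + 274 @ $15.30 = $7,050.20
LIFO COGS: 287 @ $15.55 + 187 @ $10.75 = $6,473.10
Difference = |$7,050.20 − $6,473.10| = $577.10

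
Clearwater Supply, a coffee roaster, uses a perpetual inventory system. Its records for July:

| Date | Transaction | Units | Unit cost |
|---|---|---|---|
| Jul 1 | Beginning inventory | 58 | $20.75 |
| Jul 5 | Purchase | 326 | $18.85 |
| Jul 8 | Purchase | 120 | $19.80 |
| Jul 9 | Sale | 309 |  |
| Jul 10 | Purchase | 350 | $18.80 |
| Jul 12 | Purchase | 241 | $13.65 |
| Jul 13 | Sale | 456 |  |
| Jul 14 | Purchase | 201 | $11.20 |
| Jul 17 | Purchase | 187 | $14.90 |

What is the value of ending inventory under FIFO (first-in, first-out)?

Ending inventory = $10,000.35

Jul 9, 309 sold [FIFO — oldest first]: 58 @ $20.75 + 251 @ $18.85 = $5,934.85
Jul 13, 456 sold [FIFO — oldest first]: 75 @ $18.85 + 120 @ $19.80 + 261 @ $18.80 = $8,696.55
Total COGS = $5,934.85 + $8,696.55 = $14,631.40
Ending inventory: 89 @ $18.80 + 241 @ $13.65 + 201 @ $11.20 + 187 @ $14.90 = $10,000.35
Check: goods available $24,631.75 = COGS $14,631.40 + ending $10,000.35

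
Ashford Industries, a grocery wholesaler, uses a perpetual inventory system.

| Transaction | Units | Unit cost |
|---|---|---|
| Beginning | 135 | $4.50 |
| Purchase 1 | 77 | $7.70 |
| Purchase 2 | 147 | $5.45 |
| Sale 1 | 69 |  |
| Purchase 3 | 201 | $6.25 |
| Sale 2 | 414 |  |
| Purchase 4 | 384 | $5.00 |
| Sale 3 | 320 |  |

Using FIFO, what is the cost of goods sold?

Sale 1 (69) [FIFO — oldest first]: 69 @ $4.50 = $310.50
Sale 2 (414) [FIFO — oldest first]: 66 @ $4.50 + 77 @ $7.70 + 147 @ $5.45 + 124 @ $6.25 = $2,466.05
Sale 3 (320) [FIFO — oldest first]: 77 @ $6.25 + 243 @ $5.00 = $1,696.25
Total COGS = $310.50 + $2,466.05 + $1,696.25 = $4,472.80
Ending inventory: 141 @ $5.00 = $705.00
Check: goods available $5,177.80 = COGS $4,472.80 + ending $705.00

COGS = $4,472.80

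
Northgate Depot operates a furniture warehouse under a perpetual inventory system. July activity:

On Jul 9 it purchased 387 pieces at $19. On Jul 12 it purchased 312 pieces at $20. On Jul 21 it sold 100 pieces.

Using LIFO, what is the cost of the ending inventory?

Jul 21, 100 sold [LIFO — newest first]: 100 @ $20 = $2,000
Ending inventory: 387 @ $19 + 212 @ $20 = $11,593

Ending inventory = $11,593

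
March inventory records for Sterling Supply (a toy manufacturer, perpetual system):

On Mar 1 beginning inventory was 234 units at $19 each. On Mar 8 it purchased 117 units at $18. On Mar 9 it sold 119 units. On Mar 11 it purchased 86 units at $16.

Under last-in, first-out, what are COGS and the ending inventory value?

Mar 9, 119 sold [LIFO — newest first]: 117 @ $18 + 2 @ $19 = $2,144
Ending inventory: 232 @ $19 + 86 @ $16 = $5,784

COGS = $2,144; ending inventory = $5,784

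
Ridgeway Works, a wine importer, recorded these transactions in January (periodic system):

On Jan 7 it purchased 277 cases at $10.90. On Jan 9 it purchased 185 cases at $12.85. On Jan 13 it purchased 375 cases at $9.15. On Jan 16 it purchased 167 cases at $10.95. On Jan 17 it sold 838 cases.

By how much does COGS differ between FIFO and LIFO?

$8.30

FIFO COGS: 277 @ $10.90 + 185 @ $12.85 + 375 @ $9.15 + 1 @ $10.95 = $8,838.75
LIFO COGS: 167 @ $10.95 + 375 @ $9.15 + 185 @ $12.85 + 111 @ $10.90 = $8,847.05
Difference = |$8,838.75 − $8,847.05| = $8.30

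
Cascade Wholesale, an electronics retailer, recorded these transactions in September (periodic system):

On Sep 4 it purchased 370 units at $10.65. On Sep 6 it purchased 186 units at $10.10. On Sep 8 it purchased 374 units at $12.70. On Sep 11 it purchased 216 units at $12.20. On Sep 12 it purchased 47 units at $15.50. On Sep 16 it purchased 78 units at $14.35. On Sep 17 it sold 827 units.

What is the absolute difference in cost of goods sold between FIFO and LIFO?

$1,103.20

FIFO COGS: 370 @ $10.65 + 186 @ $10.10 + 271 @ $12.70 = $9,260.80
LIFO COGS: 78 @ $14.35 + 47 @ $15.50 + 216 @ $12.20 + 374 @ $12.70 + 112 @ $10.10 = $10,364.00
Difference = |$9,260.80 − $10,364.00| = $1,103.20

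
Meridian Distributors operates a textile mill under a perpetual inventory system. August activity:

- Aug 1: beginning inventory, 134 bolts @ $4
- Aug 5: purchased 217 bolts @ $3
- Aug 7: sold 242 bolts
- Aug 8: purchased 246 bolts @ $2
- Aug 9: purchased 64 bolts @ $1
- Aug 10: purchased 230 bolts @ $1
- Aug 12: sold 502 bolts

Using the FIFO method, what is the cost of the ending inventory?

Aug 7, 242 sold [FIFO — oldest first]: 134 @ $4 + 108 @ $3 = $860
Aug 12, 502 sold [FIFO — oldest first]: 109 @ $3 + 246 @ $2 + 64 @ $1 + 83 @ $1 = $966
Total COGS = $860 + $966 = $1,826
Ending inventory: 147 @ $1 = $147
Check: goods available $1,973 = COGS $1,826 + ending $147

Ending inventory = $147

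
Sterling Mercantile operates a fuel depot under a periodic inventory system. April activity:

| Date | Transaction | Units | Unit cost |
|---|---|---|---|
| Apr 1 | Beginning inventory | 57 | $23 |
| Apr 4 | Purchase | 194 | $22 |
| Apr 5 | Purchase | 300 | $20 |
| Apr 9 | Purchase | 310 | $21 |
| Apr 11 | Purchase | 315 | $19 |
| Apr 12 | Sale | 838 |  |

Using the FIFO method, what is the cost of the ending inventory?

Apr 12, 838 sold [FIFO — oldest first]: 57 @ $23 + 194 @ $22 + 300 @ $20 + 287 @ $21 = $17,606
Ending inventory: 23 @ $21 + 315 @ $19 = $6,468

Ending inventory = $6,468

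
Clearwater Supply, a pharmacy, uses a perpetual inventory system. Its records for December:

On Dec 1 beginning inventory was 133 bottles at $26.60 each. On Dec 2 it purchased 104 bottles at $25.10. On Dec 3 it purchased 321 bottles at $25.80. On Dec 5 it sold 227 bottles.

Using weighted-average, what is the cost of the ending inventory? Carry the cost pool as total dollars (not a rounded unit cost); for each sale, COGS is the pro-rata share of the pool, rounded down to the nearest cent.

After Dec 1: 133 on hand, pool $3,537.80 (≈ $26.6000 each)
After Dec 2: 237 on hand, pool $6,148.20 (≈ $25.9418 each)
After Dec 3: 558 on hand, pool $14,430.00 (≈ $25.8602 each)
Dec 5, sell 227: 227/558 × $14,430.00 → $5,870.26
Ending inventory (cost pool remaining) = $8,559.74

Ending inventory = $8,559.74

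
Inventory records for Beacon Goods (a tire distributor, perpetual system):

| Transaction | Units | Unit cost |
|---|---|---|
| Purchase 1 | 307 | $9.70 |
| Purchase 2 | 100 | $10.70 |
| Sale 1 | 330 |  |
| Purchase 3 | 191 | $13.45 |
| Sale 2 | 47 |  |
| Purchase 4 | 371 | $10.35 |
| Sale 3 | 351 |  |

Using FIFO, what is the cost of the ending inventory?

Ending inventory = $2,494.35

Sale 1 (330) [FIFO — oldest first]: 307 @ $9.70 + 23 @ $10.70 = $3,224.00
Sale 2 (47) [FIFO — oldest first]: 47 @ $10.70 = $502.90
Sale 3 (351) [FIFO — oldest first]: 30 @ $10.70 + 191 @ $13.45 + 130 @ $10.35 = $4,235.45
Total COGS = $3,224.00 + $502.90 + $4,235.45 = $7,962.35
Ending inventory: 241 @ $10.35 = $2,494.35
Check: goods available $10,456.70 = COGS $7,962.35 + ending $2,494.35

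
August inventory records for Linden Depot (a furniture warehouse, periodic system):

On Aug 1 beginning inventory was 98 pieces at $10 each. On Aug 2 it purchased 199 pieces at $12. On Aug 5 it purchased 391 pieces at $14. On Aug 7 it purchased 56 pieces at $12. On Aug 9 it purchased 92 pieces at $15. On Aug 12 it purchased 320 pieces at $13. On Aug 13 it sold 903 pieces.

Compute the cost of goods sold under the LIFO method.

COGS = $12,214

Aug 13, 903 sold [LIFO — newest first]: 320 @ $13 + 92 @ $15 + 56 @ $12 + 391 @ $14 + 44 @ $12 = $12,214
Ending inventory: 98 @ $10 + 155 @ $12 = $2,840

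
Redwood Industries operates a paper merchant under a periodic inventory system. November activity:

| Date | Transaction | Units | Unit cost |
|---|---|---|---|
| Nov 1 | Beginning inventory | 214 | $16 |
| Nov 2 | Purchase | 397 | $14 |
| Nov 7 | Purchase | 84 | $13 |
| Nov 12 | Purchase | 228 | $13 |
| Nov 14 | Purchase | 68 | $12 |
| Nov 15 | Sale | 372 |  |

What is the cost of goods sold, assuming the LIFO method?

COGS = $4,768

Nov 15, 372 sold [LIFO — newest first]: 68 @ $12 + 228 @ $13 + 76 @ $13 = $4,768
Ending inventory: 214 @ $16 + 397 @ $14 + 8 @ $13 = $9,086
Check: goods available $13,854 = COGS $4,768 + ending $9,086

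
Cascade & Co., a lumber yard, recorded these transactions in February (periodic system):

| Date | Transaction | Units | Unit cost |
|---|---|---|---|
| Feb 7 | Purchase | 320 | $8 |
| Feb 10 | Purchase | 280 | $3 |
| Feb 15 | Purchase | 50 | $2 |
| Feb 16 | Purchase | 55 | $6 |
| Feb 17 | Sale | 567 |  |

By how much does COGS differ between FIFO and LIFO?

$575

FIFO COGS: 320 @ $8 + 247 @ $3 = $3,301
LIFO COGS: 55 @ $6 + 50 @ $2 + 280 @ $3 + 182 @ $8 = $2,726
Difference = |$3,301 − $2,726| = $575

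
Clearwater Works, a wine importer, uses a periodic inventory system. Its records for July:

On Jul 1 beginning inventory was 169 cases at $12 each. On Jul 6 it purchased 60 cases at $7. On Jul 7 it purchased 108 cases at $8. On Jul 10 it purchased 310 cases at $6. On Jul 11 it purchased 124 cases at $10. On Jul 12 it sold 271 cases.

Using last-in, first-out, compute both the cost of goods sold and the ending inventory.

Jul 12, 271 sold [LIFO — newest first]: 124 @ $10 + 147 @ $6 = $2,122
Ending inventory: 169 @ $12 + 60 @ $7 + 108 @ $8 + 163 @ $6 = $4,290

COGS = $2,122; ending inventory = $4,290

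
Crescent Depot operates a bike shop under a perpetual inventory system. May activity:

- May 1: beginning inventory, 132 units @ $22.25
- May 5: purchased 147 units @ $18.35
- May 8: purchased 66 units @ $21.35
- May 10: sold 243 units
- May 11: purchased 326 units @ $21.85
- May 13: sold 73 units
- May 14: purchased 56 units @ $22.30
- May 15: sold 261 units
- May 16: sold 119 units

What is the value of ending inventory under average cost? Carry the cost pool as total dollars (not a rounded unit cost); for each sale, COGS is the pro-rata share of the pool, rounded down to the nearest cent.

Ending inventory = $670.11

After May 1: 132 on hand, pool $2,937.00 (≈ $22.2500 each)
After May 5: 279 on hand, pool $5,634.45 (≈ $20.1952 each)
After May 8: 345 on hand, pool $7,043.55 (≈ $20.4161 each)
May 10, sell 243: 243/345 × $7,043.55 → $4,961.10
After May 11: 428 on hand, pool $9,205.55 (≈ $21.5083 each)
May 13, sell 73: 73/428 × $9,205.55 → $1,570.10
After May 14: 411 on hand, pool $8,884.25 (≈ $21.6162 each)
May 15, sell 261: 261/411 × $8,884.25 → $5,641.82
May 16, sell 119: 119/150 × $3,242.43 → $2,572.32
Total COGS = $4,961.10 + $1,570.10 + $5,641.82 + $2,572.32 = $14,745.34
Ending inventory (cost pool remaining) = $670.11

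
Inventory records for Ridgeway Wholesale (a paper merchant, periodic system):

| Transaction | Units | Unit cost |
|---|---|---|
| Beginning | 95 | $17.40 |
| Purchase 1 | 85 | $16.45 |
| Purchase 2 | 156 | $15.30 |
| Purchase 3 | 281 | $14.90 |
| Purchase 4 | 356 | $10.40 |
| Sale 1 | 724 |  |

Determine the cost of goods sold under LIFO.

Sale 1 (724) [LIFO — newest first]: 356 @ $10.40 + 281 @ $14.90 + 87 @ $15.30 = $9,220.40
Ending inventory: 95 @ $17.40 + 85 @ $16.45 + 69 @ $15.30 = $4,106.95
Check: goods available $13,327.35 = COGS $9,220.40 + ending $4,106.95

COGS = $9,220.40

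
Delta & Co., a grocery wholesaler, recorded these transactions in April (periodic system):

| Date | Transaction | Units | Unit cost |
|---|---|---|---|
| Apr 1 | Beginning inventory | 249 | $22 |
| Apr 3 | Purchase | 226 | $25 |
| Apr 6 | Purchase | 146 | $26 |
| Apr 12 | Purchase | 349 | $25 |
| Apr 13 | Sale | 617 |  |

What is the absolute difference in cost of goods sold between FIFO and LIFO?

$751

FIFO COGS: 249 @ $22 + 226 @ $25 + 142 @ $26 = $14,820
LIFO COGS: 349 @ $25 + 146 @ $26 + 122 @ $25 = $15,571
Difference = |$14,820 − $15,571| = $751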